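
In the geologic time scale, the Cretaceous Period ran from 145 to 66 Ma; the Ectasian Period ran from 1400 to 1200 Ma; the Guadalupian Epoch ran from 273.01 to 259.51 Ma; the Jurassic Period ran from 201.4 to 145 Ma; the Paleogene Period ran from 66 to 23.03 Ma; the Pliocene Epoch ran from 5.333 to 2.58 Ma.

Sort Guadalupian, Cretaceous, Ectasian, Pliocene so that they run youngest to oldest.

Read off each span (Ma): Guadalupian 273.01–259.51; Cretaceous 145–66; Ectasian 1400–1200; Pliocene 5.333–2.58.
Larger Ma is older, so oldest→youngest is Ectasian, Guadalupian, Cretaceous, Pliocene; reverse it for youngest→oldest.

Pliocene, Cretaceous, Guadalupian, Ectasian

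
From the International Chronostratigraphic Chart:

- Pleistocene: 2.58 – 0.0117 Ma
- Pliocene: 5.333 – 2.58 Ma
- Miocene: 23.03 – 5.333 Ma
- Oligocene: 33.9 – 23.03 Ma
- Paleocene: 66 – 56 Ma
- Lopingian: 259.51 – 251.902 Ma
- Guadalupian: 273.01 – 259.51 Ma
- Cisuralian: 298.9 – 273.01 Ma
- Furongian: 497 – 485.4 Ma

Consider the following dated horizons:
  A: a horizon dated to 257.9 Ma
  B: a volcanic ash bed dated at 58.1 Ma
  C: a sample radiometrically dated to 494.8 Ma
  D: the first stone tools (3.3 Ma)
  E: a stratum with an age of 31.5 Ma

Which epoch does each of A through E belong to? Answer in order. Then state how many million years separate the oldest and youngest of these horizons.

Match each age against the start–end ranges in the excerpt: A = 257.9 Ma → Lopingian (259.51–251.902); B = 58.1 Ma → Paleocene (66–56); C = 494.8 Ma → Furongian (497–485.4); D = 3.3 Ma → Pliocene (5.333–2.58); E = 31.5 Ma → Oligocene (33.9–23.03).
The largest age is 494.8 Ma and the smallest is 3.3 Ma; their difference is 491.5 Myr.

A — Lopingian; B — Paleocene; C — Furongian; D — Pliocene; E — Oligocene; span 491.5 million years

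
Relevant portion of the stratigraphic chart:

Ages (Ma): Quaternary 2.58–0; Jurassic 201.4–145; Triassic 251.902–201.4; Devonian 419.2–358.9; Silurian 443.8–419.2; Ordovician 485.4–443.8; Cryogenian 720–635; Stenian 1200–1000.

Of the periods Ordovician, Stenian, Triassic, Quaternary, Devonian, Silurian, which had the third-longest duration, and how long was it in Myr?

Triassic, 50.502 million years

Start − end for each: Ordovician 485.4 − 443.8 = 41.6; Stenian 1200 − 1000 = 200; Triassic 251.902 − 201.4 = 50.502; Quaternary 2.58 − 0 = 2.58; Devonian 419.2 − 358.9 = 60.3; Silurian 443.8 − 419.2 = 24.6.
Ranking these from longest: Stenian > Devonian > Triassic > Ordovician > Silurian > Quaternary.
Position 3 in that ranking is Triassic, which lasted 50.502 Myr.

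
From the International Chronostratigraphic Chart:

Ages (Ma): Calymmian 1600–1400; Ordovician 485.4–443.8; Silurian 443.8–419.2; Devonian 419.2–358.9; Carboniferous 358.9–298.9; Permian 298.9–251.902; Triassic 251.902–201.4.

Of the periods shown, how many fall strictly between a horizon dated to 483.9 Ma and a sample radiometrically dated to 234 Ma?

The older date is 483.9 Ma and the younger is 234 Ma.
Periods with start < 483.9 and end > 234 Ma: Silurian (443.8–419.2), Devonian (419.2–358.9), Carboniferous (358.9–298.9), Permian (298.9–251.902).
That is 4 complete periods.

4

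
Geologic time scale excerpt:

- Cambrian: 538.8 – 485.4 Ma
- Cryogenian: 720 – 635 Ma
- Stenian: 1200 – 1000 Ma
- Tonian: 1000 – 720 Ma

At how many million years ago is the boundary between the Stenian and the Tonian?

1000 Ma

The Stenian ends and the Tonian begins at 1000 Ma.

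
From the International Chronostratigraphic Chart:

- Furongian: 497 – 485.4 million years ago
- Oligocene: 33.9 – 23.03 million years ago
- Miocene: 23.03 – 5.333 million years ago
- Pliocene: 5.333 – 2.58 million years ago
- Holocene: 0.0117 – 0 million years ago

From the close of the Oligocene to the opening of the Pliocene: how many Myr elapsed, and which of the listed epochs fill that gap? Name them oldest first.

End of Oligocene = 23.03 Ma; start of Pliocene = 5.333 Ma.
Gap = 23.03 − 5.333 = 17.697 Myr.
Epochs wholly inside 23.03–5.333 Ma: Miocene (23.03–5.333).

17.697 million years; Miocene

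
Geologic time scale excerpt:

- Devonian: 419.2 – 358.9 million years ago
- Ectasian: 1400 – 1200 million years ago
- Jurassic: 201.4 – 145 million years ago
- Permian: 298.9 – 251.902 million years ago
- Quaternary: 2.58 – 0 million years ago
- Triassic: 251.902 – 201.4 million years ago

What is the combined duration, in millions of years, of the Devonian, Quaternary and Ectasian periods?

Duration is start − end for each: (419.2 − 358.9) + (2.58 − 0) + (1400 − 1200).
That is 60.3 + 2.58 + 200, which totals 262.88 million years.

262.88 million years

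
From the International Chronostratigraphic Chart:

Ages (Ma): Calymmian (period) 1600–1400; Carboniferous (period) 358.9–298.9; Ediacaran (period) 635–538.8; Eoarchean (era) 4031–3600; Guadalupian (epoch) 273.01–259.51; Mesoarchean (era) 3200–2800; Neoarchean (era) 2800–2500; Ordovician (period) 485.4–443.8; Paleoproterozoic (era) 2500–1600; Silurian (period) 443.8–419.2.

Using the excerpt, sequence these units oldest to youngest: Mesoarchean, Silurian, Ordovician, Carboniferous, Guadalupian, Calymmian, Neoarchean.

Mesoarchean → Neoarchean → Calymmian → Ordovician → Silurian → Carboniferous → Guadalupian

The oldest of these is Mesoarchean (starts 3200 Ma) and the youngest is Guadalupian (ends 259.51 Ma).
In between, by decreasing start age: Neoarchean (2800), Calymmian (1600), Ordovician (485.4), Silurian (443.8), Carboniferous (358.9).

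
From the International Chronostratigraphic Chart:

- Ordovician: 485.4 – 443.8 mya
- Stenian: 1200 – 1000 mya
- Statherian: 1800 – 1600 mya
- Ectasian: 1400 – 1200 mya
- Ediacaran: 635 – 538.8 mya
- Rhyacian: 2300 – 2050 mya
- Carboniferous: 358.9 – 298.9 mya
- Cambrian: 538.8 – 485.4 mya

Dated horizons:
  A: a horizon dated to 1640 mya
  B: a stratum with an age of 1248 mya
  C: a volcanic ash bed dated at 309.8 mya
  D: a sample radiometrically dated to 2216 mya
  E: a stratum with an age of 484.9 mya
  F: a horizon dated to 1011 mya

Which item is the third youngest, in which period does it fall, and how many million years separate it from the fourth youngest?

F, in the Stenian; 237 million years to B

Sorted youngest-first by Ma: C (309.8), E (484.9), F (1011), B (1248), A (1640), D (2216).
The third youngest is F at 1011 Ma, which lies in 1200–1000 Ma: the Stenian.
The fourth youngest is B at 1248 Ma; separation = |1011 − 1248| = 237 Myr.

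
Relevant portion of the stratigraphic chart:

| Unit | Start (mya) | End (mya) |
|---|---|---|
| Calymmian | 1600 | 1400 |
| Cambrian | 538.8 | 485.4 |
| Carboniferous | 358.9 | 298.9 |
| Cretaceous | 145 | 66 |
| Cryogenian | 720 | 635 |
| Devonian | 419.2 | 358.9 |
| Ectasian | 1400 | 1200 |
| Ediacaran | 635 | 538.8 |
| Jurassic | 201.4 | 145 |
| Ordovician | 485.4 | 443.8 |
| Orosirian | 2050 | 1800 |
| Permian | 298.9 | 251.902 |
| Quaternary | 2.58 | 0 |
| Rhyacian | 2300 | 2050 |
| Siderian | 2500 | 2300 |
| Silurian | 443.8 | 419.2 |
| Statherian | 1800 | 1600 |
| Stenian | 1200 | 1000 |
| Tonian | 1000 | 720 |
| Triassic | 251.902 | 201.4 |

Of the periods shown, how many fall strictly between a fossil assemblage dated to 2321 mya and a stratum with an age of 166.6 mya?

16

2321 Ma sits inside the Siderian (2500–2300) and 166.6 Ma inside the Jurassic (201.4–145); neither of those is wholly between the two dates.
The listed periods lying completely between them are Rhyacian, Orosirian, Statherian, Calymmian, Ectasian, Stenian, Tonian, Cryogenian, Ediacaran, Cambrian, Ordovician, Silurian, Devonian, Carboniferous, Permian, Triassic — 16 in all.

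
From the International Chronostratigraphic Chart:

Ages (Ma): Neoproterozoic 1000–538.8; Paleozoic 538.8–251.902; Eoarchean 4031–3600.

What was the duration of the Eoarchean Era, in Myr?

431 million years

4031 − 3600 = 431 million years.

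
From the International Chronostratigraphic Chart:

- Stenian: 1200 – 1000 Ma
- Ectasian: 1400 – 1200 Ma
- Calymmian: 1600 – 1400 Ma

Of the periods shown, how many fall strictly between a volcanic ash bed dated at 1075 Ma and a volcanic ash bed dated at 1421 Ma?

1

The older date is 1421 Ma and the younger is 1075 Ma.
Periods with start < 1421 and end > 1075 Ma: Ectasian (1400–1200).
That is 1 complete period.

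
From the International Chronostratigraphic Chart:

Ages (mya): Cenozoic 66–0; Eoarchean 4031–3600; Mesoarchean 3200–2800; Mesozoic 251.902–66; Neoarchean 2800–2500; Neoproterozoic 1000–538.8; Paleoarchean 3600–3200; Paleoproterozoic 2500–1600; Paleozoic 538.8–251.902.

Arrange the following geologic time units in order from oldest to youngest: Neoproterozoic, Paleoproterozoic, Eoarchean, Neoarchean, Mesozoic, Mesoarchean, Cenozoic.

Read off each span (Ma): Neoproterozoic 1000–538.8; Paleoproterozoic 2500–1600; Eoarchean 4031–3600; Neoarchean 2800–2500; Mesozoic 251.902–66; Mesoarchean 3200–2800; Cenozoic 66–0.
Larger Ma is older, so oldest→youngest is Eoarchean, Mesoarchean, Neoarchean, Paleoproterozoic, Neoproterozoic, Mesozoic, Cenozoic.

Eoarchean, then Mesoarchean, then Neoarchean, then Paleoproterozoic, then Neoproterozoic, then Mesozoic, then Cenozoic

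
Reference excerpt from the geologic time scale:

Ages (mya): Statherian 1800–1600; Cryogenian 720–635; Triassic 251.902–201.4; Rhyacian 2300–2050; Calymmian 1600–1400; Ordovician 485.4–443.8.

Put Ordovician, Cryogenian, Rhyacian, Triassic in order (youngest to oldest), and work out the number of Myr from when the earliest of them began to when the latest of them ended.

Triassic → Ordovician → Cryogenian → Rhyacian; total span 2098.6 Myr

From the excerpt: Ordovician 485.4–443.8; Cryogenian 720–635; Rhyacian 2300–2050; Triassic 251.902–201.4 (Ma).
Larger Ma is earlier, so the oldest is Rhyacian and the youngest is Triassic; youngest to oldest: Triassic, Ordovician, Cryogenian, Rhyacian.
Oldest start 2300 minus youngest end 201.4 gives 2098.6 Myr overall.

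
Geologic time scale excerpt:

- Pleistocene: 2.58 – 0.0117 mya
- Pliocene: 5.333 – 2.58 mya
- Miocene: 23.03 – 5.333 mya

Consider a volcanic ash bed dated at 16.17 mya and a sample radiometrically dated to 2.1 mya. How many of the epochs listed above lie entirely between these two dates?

1

The older date is 16.17 Ma and the younger is 2.1 Ma.
Epochs with start < 16.17 and end > 2.1 Ma: Pliocene (5.333–2.58).
That is 1 complete epoch.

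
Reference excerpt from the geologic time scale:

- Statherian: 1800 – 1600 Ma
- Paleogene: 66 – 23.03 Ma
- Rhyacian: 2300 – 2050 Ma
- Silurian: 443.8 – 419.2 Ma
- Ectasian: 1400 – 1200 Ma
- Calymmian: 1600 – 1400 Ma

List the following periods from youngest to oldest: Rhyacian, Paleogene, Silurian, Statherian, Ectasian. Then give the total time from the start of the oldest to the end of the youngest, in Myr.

Start ages (Ma): Rhyacian 2300, Statherian 1800, Ectasian 1400, Silurian 443.8, Paleogene 66.
Ordered youngest to oldest: Paleogene, Silurian, Ectasian, Statherian, Rhyacian.
Span = 2300 − 23.03 = 2276.97 Myr.

Paleogene, Silurian, Ectasian, Statherian, Rhyacian; total span 2276.97 Myr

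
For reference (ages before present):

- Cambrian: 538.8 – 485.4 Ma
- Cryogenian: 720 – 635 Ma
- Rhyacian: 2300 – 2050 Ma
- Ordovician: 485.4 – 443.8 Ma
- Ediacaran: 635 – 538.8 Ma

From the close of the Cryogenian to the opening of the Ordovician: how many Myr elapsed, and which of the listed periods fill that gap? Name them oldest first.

End of Cryogenian = 635 Ma; start of Ordovician = 485.4 Ma.
Gap = 635 − 485.4 = 149.6 Myr.
Periods wholly inside 635–485.4 Ma: Ediacaran (635–538.8), Cambrian (538.8–485.4).

149.6 million years; Ediacaran, Cambrian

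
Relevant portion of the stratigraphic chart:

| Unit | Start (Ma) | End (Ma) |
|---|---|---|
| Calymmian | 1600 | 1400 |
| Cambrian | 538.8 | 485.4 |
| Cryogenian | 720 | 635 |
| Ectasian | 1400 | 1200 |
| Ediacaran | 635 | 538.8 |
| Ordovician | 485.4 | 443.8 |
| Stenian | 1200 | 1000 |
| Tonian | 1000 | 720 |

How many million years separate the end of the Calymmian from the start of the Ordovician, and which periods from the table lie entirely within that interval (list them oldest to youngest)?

914.6 million years; Ectasian, Stenian, Tonian, Cryogenian, Ediacaran, Cambrian

End of Calymmian = 1400 Ma; start of Ordovician = 485.4 Ma.
Gap = 1400 − 485.4 = 914.6 Myr.
Periods wholly inside 1400–485.4 Ma: Ectasian (1400–1200), Stenian (1200–1000), Tonian (1000–720), Cryogenian (720–635), Ediacaran (635–538.8), Cambrian (538.8–485.4).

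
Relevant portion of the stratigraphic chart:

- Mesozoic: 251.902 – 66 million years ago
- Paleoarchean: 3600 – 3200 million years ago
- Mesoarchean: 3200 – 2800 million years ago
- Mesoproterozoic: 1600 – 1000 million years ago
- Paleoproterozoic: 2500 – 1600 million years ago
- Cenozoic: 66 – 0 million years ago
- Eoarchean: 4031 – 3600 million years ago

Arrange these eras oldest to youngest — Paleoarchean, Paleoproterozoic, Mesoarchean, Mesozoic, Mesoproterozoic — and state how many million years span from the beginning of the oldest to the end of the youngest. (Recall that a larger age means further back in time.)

From the excerpt: Paleoarchean 3600–3200; Paleoproterozoic 2500–1600; Mesoarchean 3200–2800; Mesozoic 251.902–66; Mesoproterozoic 1600–1000 (Ma).
Larger Ma is earlier, so the oldest is Paleoarchean and the youngest is Mesozoic; oldest to youngest: Paleoarchean, Mesoarchean, Paleoproterozoic, Mesoproterozoic, Mesozoic.
Oldest start 3600 minus youngest end 66 gives 3534 Myr overall.

Paleoarchean, Mesoarchean, Paleoproterozoic, Mesoproterozoic, Mesozoic; total span 3534 Myr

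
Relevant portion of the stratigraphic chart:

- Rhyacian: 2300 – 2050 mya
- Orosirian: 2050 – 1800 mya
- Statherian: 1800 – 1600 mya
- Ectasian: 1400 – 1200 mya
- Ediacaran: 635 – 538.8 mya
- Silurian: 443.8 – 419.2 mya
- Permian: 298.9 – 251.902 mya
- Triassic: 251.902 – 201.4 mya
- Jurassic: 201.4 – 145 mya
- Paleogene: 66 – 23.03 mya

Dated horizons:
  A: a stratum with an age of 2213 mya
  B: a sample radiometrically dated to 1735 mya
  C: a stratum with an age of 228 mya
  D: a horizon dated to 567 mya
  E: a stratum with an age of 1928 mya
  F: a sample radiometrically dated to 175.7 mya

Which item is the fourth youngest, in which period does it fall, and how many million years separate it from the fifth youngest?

B, in the Statherian; 193 million years to E

Sorted youngest-first by Ma: F (175.7), C (228), D (567), B (1735), E (1928), A (2213).
The fourth youngest is B at 1735 Ma, which lies in 1800–1600 Ma: the Statherian.
The fifth youngest is E at 1928 Ma; separation = |1735 − 1928| = 193 Myr.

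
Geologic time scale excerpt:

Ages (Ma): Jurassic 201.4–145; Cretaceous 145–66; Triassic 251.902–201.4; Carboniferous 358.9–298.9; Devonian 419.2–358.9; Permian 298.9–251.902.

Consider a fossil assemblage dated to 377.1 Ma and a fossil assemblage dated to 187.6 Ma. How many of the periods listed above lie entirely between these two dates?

377.1 Ma sits inside the Devonian (419.2–358.9) and 187.6 Ma inside the Jurassic (201.4–145); neither of those is wholly between the two dates.
The listed periods lying completely between them are Carboniferous, Permian, Triassic — 3 in all.

3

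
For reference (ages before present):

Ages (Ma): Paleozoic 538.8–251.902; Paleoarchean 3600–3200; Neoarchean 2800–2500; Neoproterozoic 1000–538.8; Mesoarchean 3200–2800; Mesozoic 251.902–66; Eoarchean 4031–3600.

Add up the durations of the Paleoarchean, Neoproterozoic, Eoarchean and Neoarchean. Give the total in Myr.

1592.2 million years

Duration is start − end for each: (3600 − 3200) + (1000 − 538.8) + (4031 − 3600) + (2800 − 2500).
That is 400 + 461.2 + 431 + 300, which totals 1592.2 million years.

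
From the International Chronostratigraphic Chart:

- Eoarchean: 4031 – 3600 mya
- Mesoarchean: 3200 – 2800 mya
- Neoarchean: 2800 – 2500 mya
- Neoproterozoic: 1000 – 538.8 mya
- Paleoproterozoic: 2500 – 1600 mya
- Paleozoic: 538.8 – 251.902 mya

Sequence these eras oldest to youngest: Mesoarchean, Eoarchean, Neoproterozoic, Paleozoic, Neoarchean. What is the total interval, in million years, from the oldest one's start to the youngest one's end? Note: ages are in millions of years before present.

Eoarchean → Mesoarchean → Neoarchean → Neoproterozoic → Paleozoic; total span 3779.098 Myr

From the excerpt: Mesoarchean 3200–2800; Eoarchean 4031–3600; Neoproterozoic 1000–538.8; Paleozoic 538.8–251.902; Neoarchean 2800–2500 (Ma).
Larger Ma is earlier, so the oldest is Eoarchean and the youngest is Paleozoic; oldest to youngest: Eoarchean, Mesoarchean, Neoarchean, Neoproterozoic, Paleozoic.
Oldest start 4031 minus youngest end 251.902 gives 3779.098 Myr overall.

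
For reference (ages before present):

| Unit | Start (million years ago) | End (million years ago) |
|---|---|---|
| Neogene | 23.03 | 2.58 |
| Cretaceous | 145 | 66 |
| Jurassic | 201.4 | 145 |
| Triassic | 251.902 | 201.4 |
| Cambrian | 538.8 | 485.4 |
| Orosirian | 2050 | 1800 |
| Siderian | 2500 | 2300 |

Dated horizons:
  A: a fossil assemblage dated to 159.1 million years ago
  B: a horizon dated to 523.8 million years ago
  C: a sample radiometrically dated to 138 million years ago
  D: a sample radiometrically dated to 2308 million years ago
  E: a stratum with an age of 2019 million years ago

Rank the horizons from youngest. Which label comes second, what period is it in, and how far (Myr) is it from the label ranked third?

Smaller Ma means younger, so youngest first: C 138 < A 159.1 < B 523.8 < E 2019 < D 2308.
Counting 2 along gives A (159.1 Ma); the excerpt puts that inside the Jurassic, 201.4–145 Ma.
Next in line is B (523.8 Ma), and 523.8 − 159.1 = 364.7 Myr.

A, in the Jurassic; 364.7 million years to B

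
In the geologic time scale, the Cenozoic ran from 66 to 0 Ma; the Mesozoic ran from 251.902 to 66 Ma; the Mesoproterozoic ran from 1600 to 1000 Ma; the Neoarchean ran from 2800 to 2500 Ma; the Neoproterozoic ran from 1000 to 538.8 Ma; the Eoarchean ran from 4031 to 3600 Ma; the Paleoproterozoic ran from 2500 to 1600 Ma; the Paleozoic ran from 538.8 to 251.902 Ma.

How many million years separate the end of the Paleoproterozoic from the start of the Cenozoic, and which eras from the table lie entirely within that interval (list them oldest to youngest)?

The Paleoproterozoic closes at 1600 Ma and the Cenozoic opens at 66 Ma, so the interval is 1600 − 66 = 1534 Myr.
An era fits inside if it starts at or after 1600 Ma and ends at or before 66 Ma; oldest first that gives Mesoproterozoic, Neoproterozoic, Paleozoic, Mesozoic.

1534 million years; Mesoproterozoic, Neoproterozoic, Paleozoic, Mesozoic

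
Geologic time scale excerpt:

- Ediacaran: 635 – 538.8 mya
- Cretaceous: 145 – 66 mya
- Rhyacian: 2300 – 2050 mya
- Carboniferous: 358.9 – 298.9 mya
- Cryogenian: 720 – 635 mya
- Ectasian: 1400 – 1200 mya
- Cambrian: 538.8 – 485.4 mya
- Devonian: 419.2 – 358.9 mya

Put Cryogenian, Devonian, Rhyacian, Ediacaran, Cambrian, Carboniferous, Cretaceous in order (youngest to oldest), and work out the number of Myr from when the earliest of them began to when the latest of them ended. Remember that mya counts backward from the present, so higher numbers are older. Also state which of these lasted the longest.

Cretaceous, Carboniferous, Devonian, Cambrian, Ediacaran, Cryogenian, Rhyacian; total span 2234 Myr; longest is Rhyacian

Start ages (Ma): Rhyacian 2300, Cryogenian 720, Ediacaran 635, Cambrian 538.8, Devonian 419.2, Carboniferous 358.9, Cretaceous 145.
Ordered youngest to oldest: Cretaceous, Carboniferous, Devonian, Cambrian, Ediacaran, Cryogenian, Rhyacian.
Span = 2300 − 66 = 2234 Myr.
Durations: Carboniferous 60, Cretaceous 79, Rhyacian 250, Cambrian 53.4, Ediacaran 96.2, Cryogenian 85, Devonian 60.3 → longest is Rhyacian (250 Myr).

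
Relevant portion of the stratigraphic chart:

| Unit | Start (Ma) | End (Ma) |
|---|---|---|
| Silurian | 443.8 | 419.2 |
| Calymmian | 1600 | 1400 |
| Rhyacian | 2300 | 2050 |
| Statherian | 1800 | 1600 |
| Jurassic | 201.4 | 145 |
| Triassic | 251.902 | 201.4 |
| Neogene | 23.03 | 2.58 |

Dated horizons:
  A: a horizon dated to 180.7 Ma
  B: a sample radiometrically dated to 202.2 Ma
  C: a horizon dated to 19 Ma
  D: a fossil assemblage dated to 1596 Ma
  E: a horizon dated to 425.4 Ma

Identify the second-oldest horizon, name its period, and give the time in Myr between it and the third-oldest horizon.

Sorted oldest-first by Ma: D (1596), E (425.4), B (202.2), A (180.7), C (19).
The second oldest is E at 425.4 Ma, which lies in 443.8–419.2 Ma: the Silurian.
The third oldest is B at 202.2 Ma; separation = |425.4 − 202.2| = 223.2 Myr.

E, in the Silurian; 223.2 million years to B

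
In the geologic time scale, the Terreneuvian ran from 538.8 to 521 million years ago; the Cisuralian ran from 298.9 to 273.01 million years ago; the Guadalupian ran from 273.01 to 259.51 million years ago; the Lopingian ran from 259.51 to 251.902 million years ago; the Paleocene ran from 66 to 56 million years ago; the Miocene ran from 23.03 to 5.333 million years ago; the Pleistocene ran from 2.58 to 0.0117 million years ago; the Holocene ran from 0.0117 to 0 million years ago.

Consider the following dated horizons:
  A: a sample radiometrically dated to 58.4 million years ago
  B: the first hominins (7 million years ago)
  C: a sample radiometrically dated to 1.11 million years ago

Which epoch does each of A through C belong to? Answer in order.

A — Paleocene; B — Miocene; C — Pleistocene

A: 58.4 Ma lies in 66–56 Ma, so Paleocene.
B: 7 Ma lies in 23.03–5.333 Ma, so Miocene.
C: 1.11 Ma lies in 2.58–0.0117 Ma, so Pleistocene.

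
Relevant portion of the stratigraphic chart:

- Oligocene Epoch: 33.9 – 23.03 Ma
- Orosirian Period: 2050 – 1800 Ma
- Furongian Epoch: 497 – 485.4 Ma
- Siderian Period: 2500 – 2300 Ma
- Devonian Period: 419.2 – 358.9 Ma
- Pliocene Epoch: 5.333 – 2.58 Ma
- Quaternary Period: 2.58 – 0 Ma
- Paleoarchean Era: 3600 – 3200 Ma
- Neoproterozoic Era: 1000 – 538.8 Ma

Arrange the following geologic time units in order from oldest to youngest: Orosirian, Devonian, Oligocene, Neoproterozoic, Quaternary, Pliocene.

Orosirian → Neoproterozoic → Devonian → Oligocene → Pliocene → Quaternary

Read off each span (Ma): Orosirian 2050–1800; Devonian 419.2–358.9; Oligocene 33.9–23.03; Neoproterozoic 1000–538.8; Quaternary 2.58–0; Pliocene 5.333–2.58.
Larger Ma is older, so oldest→youngest is Orosirian, Neoproterozoic, Devonian, Oligocene, Pliocene, Quaternary.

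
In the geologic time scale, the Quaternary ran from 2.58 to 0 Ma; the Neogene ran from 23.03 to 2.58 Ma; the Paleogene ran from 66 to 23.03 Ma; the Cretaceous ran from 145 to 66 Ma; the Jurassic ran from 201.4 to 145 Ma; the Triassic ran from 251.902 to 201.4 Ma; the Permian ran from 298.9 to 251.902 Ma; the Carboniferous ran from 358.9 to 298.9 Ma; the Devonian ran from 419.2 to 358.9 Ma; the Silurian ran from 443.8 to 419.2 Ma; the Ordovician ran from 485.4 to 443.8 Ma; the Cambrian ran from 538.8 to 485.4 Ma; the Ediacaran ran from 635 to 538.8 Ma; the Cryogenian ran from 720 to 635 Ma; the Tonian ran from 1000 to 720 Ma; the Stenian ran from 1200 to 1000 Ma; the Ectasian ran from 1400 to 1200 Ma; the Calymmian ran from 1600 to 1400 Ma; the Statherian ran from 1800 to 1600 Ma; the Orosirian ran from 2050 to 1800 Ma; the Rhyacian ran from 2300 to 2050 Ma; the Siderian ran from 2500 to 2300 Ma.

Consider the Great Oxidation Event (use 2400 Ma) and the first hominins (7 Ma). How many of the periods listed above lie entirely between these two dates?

19

2400 Ma sits inside the Siderian (2500–2300) and 7 Ma inside the Neogene (23.03–2.58); neither of those is wholly between the two dates.
The listed periods lying completely between them are Rhyacian, Orosirian, Statherian, Calymmian, Ectasian, Stenian, Tonian, Cryogenian, Ediacaran, Cambrian, Ordovician, Silurian, Devonian, Carboniferous, Permian, Triassic, Jurassic, Cretaceous, Paleogene — 19 in all.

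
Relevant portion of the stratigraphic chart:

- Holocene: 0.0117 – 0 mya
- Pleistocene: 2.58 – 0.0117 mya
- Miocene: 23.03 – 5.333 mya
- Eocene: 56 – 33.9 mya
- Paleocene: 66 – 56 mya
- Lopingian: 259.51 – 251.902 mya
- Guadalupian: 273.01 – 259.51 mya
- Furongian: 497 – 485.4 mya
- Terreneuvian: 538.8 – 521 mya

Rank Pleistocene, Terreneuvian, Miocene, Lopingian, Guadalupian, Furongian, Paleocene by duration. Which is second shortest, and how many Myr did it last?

Durations: Pleistocene 2.5683; Terreneuvian 17.8; Miocene 17.697; Lopingian 7.608; Guadalupian 13.5; Furongian 11.6; Paleocene 10 Myr.
Sorted shortest-first: Pleistocene (2.5683), Lopingian (7.608), Paleocene (10), Furongian (11.6), Guadalupian (13.5), Miocene (17.697), Terreneuvian (17.8).
The second shortest is Lopingian at 7.608 Myr.

Lopingian, 7.608 million years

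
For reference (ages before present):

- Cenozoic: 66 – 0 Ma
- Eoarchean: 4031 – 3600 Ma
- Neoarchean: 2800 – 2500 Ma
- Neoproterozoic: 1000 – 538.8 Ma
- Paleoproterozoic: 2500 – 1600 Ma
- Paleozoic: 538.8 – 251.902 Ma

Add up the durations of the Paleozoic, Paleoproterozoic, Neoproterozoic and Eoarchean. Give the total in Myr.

2079.098 million years

Each duration: Paleozoic = 286.898; Paleoproterozoic = 900; Neoproterozoic = 461.2; Eoarchean = 431.
Sum: 286.898 + 900 + 461.2 + 431 = 2079.098 Myr.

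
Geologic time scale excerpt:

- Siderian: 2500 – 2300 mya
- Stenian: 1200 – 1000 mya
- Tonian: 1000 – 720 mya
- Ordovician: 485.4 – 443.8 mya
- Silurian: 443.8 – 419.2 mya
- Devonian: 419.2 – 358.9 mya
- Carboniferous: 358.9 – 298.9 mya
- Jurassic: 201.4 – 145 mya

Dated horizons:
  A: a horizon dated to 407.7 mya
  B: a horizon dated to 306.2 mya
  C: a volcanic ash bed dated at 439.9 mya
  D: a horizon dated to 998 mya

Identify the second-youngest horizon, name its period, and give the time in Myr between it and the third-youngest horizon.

A, in the Devonian; 32.2 million years to C

Smaller Ma means younger, so youngest first: B 306.2 < A 407.7 < C 439.9 < D 998.
Counting 2 along gives A (407.7 Ma); the excerpt puts that inside the Devonian, 419.2–358.9 Ma.
Next in line is C (439.9 Ma), and 439.9 − 407.7 = 32.2 Myr.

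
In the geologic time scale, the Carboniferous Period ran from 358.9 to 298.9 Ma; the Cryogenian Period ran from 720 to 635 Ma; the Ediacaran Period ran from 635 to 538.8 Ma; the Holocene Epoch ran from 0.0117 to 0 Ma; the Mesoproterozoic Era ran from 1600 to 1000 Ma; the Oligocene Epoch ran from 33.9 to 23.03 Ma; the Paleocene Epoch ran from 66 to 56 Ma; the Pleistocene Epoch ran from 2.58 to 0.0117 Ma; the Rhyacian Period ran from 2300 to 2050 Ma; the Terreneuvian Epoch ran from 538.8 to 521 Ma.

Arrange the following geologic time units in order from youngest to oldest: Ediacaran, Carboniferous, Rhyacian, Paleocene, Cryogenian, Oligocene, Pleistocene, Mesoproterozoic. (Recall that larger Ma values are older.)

Sorting by start age (ascending Ma, since larger Ma = older): Pleistocene began 2.58, Oligocene began 33.9, Paleocene began 66, Carboniferous began 358.9, Ediacaran began 635, Cryogenian began 720, Mesoproterozoic began 1600, Rhyacian began 2300.

Pleistocene → Oligocene → Paleocene → Carboniferous → Ediacaran → Cryogenian → Mesoproterozoic → Rhyacian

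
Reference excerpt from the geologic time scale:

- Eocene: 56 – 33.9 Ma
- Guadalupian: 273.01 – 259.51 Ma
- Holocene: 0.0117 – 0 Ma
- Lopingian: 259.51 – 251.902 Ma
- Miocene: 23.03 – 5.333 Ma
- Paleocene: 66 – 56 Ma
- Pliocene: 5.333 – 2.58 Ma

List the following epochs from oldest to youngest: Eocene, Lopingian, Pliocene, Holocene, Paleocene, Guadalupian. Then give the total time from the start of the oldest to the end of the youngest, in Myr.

Start ages (Ma): Guadalupian 273.01, Lopingian 259.51, Paleocene 66, Eocene 56, Pliocene 5.333, Holocene 0.0117.
Ordered oldest to youngest: Guadalupian, Lopingian, Paleocene, Eocene, Pliocene, Holocene.
Span = 273.01 − 0 = 273.01 Myr.

Guadalupian → Lopingian → Paleocene → Eocene → Pliocene → Holocene; total span 273.01 Myr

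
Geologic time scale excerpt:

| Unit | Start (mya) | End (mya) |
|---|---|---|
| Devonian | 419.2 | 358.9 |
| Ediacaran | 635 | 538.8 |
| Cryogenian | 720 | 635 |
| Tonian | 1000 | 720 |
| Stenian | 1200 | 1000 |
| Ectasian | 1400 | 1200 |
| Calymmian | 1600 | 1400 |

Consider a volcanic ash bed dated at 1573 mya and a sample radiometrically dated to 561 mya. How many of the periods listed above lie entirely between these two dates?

The older date is 1573 Ma and the younger is 561 Ma.
Periods with start < 1573 and end > 561 Ma: Ectasian (1400–1200), Stenian (1200–1000), Tonian (1000–720), Cryogenian (720–635).
That is 4 complete periods.

4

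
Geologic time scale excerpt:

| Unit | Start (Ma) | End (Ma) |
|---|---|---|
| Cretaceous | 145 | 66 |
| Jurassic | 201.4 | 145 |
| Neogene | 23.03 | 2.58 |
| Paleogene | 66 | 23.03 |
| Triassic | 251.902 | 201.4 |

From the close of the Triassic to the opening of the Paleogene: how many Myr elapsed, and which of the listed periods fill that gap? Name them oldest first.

The Triassic closes at 201.4 Ma and the Paleogene opens at 66 Ma, so the interval is 201.4 − 66 = 135.4 Myr.
A period fits inside if it starts at or after 201.4 Ma and ends at or before 66 Ma; oldest first that gives Jurassic, Cretaceous.

135.4 million years; Jurassic, Cretaceous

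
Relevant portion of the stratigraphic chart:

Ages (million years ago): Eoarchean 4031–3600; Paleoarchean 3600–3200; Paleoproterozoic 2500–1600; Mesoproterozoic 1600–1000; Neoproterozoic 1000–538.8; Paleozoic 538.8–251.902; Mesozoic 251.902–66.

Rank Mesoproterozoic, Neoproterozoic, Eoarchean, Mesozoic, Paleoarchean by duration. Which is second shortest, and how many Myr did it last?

Start − end for each: Mesoproterozoic 1600 − 1000 = 600; Neoproterozoic 1000 − 538.8 = 461.2; Eoarchean 4031 − 3600 = 431; Mesozoic 251.902 − 66 = 185.902; Paleoarchean 3600 − 3200 = 400.
Ranking these from shortest: Mesozoic < Paleoarchean < Eoarchean < Neoproterozoic < Mesoproterozoic.
Position 2 in that ranking is Paleoarchean, which lasted 400 Myr.

Paleoarchean, 400 million years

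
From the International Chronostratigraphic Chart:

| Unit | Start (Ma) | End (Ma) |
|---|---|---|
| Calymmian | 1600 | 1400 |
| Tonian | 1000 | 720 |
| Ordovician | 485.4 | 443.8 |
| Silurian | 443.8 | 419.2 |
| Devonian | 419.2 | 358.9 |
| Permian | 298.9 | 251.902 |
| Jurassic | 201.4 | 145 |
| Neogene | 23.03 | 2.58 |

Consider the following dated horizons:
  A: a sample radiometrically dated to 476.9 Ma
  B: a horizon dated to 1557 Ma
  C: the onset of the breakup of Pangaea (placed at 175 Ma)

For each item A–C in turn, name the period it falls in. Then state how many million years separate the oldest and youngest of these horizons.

Match each age against the start–end ranges in the excerpt: A = 476.9 Ma → Ordovician (485.4–443.8); B = 1557 Ma → Calymmian (1600–1400); C = 175 Ma → Jurassic (201.4–145).
The largest age is 1557 Ma and the smallest is 175 Ma; their difference is 1382 Myr.

A — Ordovician; B — Calymmian; C — Jurassic; span 1382 million years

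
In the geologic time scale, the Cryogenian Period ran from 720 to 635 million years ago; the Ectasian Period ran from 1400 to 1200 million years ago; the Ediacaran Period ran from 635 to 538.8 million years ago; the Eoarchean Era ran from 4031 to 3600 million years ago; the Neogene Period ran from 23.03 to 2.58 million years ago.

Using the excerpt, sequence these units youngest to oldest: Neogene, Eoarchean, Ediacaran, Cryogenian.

Neogene → Ediacaran → Cryogenian → Eoarchean

Read off each span (Ma): Neogene 23.03–2.58; Eoarchean 4031–3600; Ediacaran 635–538.8; Cryogenian 720–635.
Larger Ma is older, so oldest→youngest is Eoarchean, Cryogenian, Ediacaran, Neogene; reverse it for youngest→oldest.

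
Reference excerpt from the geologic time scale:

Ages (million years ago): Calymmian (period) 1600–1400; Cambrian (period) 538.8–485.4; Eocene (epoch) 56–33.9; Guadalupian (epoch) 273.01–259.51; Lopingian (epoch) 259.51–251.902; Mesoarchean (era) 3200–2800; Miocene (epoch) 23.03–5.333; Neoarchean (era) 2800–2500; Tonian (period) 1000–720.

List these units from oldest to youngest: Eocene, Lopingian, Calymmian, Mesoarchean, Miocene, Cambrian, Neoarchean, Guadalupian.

Mesoarchean → Neoarchean → Calymmian → Cambrian → Guadalupian → Lopingian → Eocene → Miocene

The oldest of these is Mesoarchean (starts 3200 Ma) and the youngest is Miocene (ends 5.333 Ma).
In between, by decreasing start age: Neoarchean (2800), Calymmian (1600), Cambrian (538.8), Guadalupian (273.01), Lopingian (259.51), Eocene (56).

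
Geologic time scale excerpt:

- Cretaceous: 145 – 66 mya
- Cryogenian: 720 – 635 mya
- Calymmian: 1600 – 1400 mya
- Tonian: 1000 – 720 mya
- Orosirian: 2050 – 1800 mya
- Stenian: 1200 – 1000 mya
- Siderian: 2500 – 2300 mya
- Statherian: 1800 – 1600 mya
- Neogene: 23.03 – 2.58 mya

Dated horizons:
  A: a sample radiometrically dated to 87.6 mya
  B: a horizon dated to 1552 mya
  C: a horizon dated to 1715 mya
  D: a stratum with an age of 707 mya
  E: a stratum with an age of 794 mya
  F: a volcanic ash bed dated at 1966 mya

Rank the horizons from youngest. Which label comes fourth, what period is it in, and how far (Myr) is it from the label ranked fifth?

B, in the Calymmian; 163 million years to C

Smaller Ma means younger, so youngest first: A 87.6 < D 707 < E 794 < B 1552 < C 1715 < F 1966.
Counting 4 along gives B (1552 Ma); the excerpt puts that inside the Calymmian, 1600–1400 Ma.
Next in line is C (1715 Ma), and 1715 − 1552 = 163 Myr.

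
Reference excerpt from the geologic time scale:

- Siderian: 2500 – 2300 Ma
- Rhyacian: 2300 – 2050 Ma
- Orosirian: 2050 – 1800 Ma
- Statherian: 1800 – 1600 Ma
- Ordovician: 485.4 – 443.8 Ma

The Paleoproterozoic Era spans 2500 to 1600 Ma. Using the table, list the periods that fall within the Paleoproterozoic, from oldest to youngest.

Siderian, Rhyacian, Orosirian, Statherian

Periods with both bounds inside 2500–1600 Ma: Siderian (2500–2300), Rhyacian (2300–2050), Orosirian (2050–1800), Statherian (1800–1600).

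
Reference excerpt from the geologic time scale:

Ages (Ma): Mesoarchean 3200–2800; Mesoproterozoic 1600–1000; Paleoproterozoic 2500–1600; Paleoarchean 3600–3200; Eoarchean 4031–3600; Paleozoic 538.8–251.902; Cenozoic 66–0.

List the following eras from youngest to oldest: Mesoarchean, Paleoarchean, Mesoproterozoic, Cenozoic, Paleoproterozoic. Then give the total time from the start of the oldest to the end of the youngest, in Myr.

Cenozoic, Mesoproterozoic, Paleoproterozoic, Mesoarchean, Paleoarchean; total span 3600 Myr

From the excerpt: Mesoarchean 3200–2800; Paleoarchean 3600–3200; Mesoproterozoic 1600–1000; Cenozoic 66–0; Paleoproterozoic 2500–1600 (Ma).
Larger Ma is earlier, so the oldest is Paleoarchean and the youngest is Cenozoic; youngest to oldest: Cenozoic, Mesoproterozoic, Paleoproterozoic, Mesoarchean, Paleoarchean.
Oldest start 3600 minus youngest end 0 gives 3600 Myr overall.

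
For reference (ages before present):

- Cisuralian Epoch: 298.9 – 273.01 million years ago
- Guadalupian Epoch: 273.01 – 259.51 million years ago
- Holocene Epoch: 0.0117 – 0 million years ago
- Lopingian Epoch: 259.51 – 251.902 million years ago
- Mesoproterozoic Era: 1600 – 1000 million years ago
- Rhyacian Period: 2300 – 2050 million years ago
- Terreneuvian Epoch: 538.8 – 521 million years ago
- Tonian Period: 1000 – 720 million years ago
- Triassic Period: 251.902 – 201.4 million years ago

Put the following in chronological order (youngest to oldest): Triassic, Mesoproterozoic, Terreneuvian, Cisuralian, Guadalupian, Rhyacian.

Triassic, Guadalupian, Cisuralian, Terreneuvian, Mesoproterozoic, Rhyacian

Sorting by start age (ascending Ma, since larger Ma = older): Triassic start 251.902, Guadalupian start 273.01, Cisuralian start 298.9, Terreneuvian start 538.8, Mesoproterozoic start 1600, Rhyacian start 2300.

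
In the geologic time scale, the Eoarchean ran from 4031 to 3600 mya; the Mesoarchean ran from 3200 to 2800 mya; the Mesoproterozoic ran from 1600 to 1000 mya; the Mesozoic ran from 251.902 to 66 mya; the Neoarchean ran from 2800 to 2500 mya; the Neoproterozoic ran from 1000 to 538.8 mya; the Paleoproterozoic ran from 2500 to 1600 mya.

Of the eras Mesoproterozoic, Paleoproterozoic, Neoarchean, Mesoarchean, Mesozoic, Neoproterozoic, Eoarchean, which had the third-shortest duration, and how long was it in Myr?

Start − end for each: Mesoproterozoic 1600 − 1000 = 600; Paleoproterozoic 2500 − 1600 = 900; Neoarchean 2800 − 2500 = 300; Mesoarchean 3200 − 2800 = 400; Mesozoic 251.902 − 66 = 185.902; Neoproterozoic 1000 − 538.8 = 461.2; Eoarchean 4031 − 3600 = 431.
Ranking these from shortest: Mesozoic < Neoarchean < Mesoarchean < Eoarchean < Neoproterozoic < Mesoproterozoic < Paleoproterozoic.
Position 3 in that ranking is Mesoarchean, which lasted 400 Myr.

Mesoarchean, 400 million years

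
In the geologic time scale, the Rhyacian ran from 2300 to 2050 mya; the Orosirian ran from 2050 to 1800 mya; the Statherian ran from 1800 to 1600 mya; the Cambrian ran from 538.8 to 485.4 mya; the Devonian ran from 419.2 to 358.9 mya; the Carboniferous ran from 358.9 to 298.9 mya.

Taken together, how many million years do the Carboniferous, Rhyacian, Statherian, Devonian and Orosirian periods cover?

820.3 million years

Each duration: Carboniferous = 60; Rhyacian = 250; Statherian = 200; Devonian = 60.3; Orosirian = 250.
Sum: 60 + 250 + 200 + 60.3 + 250 = 820.3 Myr.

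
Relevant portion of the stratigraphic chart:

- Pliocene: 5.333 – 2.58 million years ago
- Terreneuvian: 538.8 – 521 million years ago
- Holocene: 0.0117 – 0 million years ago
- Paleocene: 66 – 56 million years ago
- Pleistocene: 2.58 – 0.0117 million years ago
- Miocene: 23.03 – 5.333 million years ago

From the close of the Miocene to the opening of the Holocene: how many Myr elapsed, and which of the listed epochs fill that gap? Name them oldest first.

End of Miocene = 5.333 Ma; start of Holocene = 0.0117 Ma.
Gap = 5.333 − 0.0117 = 5.3213 Myr.
Epochs wholly inside 5.333–0.0117 Ma: Pliocene (5.333–2.58), Pleistocene (2.58–0.0117).

5.3213 million years; Pliocene, Pleistocene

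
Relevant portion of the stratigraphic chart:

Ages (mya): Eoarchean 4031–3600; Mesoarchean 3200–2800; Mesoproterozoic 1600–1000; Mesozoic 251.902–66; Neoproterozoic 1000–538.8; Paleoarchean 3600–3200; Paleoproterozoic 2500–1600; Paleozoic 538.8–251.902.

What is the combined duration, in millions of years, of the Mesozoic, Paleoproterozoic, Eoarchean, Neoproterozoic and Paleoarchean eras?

2378.102 million years

Duration is start − end for each: (251.902 − 66) + (2500 − 1600) + (4031 − 3600) + (1000 − 538.8) + (3600 − 3200).
That is 185.902 + 900 + 431 + 461.2 + 400, which totals 2378.102 million years.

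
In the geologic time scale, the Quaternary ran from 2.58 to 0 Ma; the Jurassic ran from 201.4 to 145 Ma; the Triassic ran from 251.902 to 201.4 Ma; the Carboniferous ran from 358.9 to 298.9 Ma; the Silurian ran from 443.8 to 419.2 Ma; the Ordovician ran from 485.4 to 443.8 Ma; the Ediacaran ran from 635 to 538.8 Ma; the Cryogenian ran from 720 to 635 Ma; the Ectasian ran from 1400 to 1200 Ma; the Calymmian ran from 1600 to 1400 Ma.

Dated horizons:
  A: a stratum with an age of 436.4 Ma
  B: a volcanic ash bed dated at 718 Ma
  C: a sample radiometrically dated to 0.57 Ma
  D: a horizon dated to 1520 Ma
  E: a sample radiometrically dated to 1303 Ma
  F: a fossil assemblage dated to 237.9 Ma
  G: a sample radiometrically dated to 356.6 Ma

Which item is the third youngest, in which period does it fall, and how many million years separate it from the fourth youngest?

G, in the Carboniferous; 79.8 million years to A

Sorted youngest-first by Ma: C (0.57), F (237.9), G (356.6), A (436.4), B (718), E (1303), D (1520).
The third youngest is G at 356.6 Ma, which lies in 358.9–298.9 Ma: the Carboniferous.
The fourth youngest is A at 436.4 Ma; separation = |356.6 − 436.4| = 79.8 Myr.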